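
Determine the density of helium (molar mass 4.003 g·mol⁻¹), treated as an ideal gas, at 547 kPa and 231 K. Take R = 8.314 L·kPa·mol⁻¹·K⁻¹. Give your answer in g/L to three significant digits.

ρ ≈ 1.14 g/L

ρ = PM/(RT) = (547 × 4.003) / (8.314 × 231.0)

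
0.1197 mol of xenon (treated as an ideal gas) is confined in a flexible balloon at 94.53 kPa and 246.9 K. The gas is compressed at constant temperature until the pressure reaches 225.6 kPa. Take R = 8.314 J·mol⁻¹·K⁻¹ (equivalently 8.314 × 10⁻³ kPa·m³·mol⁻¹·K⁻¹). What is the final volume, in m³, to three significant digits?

From PV = nRT: V₁ = nRT₁/P₁ = 0.002599 m³.
T constant ⇒ Boyle's law P V = const: T₂ = T₁; V₂ = V₁·(P₁/P₂) = 0.001089 m³.

V₂ ≈ 0.00109 m³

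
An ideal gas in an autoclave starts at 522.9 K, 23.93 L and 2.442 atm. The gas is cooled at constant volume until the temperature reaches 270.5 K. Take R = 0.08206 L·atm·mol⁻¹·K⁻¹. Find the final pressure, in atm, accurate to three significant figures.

P₂ ≈ 1.26 atm

V constant ⇒ P ∝ T: V₂ = V₁; P₂ = P₁·(T₂/T₁) = 1.263 atm.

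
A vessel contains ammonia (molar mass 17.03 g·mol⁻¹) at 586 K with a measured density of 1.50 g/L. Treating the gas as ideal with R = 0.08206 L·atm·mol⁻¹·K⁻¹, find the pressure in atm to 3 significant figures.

P ≈ 4.24 atm

ρ = PM/(RT) ⇒ P = ρRT/M = (1.50 × 0.08206 × 586.0) / 17.03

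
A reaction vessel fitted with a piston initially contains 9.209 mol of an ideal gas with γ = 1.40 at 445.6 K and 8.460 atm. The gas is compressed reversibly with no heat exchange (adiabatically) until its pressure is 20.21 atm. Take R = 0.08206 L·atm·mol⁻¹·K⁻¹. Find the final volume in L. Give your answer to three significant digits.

V₂ ≈ 21.4 L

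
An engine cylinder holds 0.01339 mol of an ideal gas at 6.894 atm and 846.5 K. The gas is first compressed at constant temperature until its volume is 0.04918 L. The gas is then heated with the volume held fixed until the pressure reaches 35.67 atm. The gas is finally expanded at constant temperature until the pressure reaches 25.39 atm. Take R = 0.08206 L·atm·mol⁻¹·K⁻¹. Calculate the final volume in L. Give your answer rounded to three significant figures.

From PV = nRT: V₁ = nRT₁/P₁ = 0.1349 L.
T constant ⇒ Boyle's law P V = const: T₂ = T₁; P₂ = P₁·(V₁/V₂) = 18.91 atm.
Isochoric, so P/T is constant: V₃ = V₂; T₃ = T₂·(P₃/P₂) = 1597 K.
T constant ⇒ Boyle's law P V = const: T₄ = T₃; V₄ = V₃·(P₃/P₄) = 0.06909 L.

V₄ ≈ 0.0691 L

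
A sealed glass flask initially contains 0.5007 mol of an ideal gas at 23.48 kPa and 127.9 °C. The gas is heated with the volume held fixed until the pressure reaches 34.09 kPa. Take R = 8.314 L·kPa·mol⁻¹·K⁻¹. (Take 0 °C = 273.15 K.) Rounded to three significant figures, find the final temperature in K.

Convert: T₁ = 401.0 K.
From PV = nRT: V₁ = nRT₁/P₁ = 71.10 L.
V constant ⇒ P ∝ T: V₂ = V₁; T₂ = T₁·(P₂/P₁) = 582.3 K.

T₂ ≈ 582 K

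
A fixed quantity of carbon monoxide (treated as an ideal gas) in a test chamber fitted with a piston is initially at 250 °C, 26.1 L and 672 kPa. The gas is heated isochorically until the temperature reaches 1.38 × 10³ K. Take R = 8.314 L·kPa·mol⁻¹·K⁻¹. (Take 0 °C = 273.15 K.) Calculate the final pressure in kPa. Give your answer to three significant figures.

Convert: T₁ = 523.1 K.
Isochoric, so P/T is constant: V₂ = V₁; P₂ = P₁·(T₂/T₁) = 1773 kPa.

P₂ ≈ 1.77e+03 kPa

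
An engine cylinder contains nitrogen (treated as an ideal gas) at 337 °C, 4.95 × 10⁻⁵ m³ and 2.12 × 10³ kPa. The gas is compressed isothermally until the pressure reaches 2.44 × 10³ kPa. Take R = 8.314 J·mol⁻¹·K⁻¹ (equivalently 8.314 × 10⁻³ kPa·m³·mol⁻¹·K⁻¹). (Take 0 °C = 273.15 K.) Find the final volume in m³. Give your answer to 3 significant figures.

V₂ ≈ 4.30e-05 m³

Convert: T₁ = 610.1 K.
Isothermal, so P V is constant: T₂ = T₁; V₂ = V₁·(P₁/P₂) = 4.301e-05 m³.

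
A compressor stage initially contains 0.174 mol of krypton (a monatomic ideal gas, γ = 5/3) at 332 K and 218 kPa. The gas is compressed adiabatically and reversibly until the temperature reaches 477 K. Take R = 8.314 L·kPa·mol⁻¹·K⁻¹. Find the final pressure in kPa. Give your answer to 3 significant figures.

From PV = nRT: V₁ = nRT₁/P₁ = 2.203 L.
Reversible adiabatic, γ = 5/3: P₂ = P₁·(T₂/T₁)^(γ/(γ−1)) = 539.4 kPa; V₂ = V₁·(T₁/T₂)^(1/(γ−1)) = 1.279 L.

P₂ ≈ 539 kPa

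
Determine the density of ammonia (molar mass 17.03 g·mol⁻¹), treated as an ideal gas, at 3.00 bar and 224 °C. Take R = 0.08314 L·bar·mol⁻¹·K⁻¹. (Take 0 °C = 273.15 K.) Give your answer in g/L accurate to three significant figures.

ρ ≈ 1.24 g/L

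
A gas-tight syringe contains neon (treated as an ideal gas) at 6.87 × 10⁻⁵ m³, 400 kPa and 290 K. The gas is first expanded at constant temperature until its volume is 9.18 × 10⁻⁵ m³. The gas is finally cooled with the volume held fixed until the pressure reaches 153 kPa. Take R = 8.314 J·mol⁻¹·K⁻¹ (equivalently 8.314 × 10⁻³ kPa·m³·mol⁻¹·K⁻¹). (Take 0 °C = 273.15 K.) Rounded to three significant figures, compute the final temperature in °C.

T constant ⇒ Boyle's law P V = const: T₂ = T₁; P₂ = P₁·(V₁/V₂) = 299.3 kPa.
V constant ⇒ P ∝ T: V₃ = V₂; T₃ = T₂·(P₃/P₂) = 148.2 K.

T₃ ≈ -125 °C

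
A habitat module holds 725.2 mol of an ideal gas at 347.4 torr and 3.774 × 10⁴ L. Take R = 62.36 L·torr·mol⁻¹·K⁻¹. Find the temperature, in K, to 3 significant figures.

T ≈ 290 K

PV = nRT ⇒ T = PV/(nR) = (347.4 × 3.774e+04) / (725.2 × 62.36)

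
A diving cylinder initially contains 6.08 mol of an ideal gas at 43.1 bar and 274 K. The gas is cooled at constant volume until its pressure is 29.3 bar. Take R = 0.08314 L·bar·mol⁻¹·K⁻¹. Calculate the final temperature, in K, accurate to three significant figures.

T₂ ≈ 186 K

From PV = nRT: V₁ = nRT₁/P₁ = 3.214 L.
Isochoric, so P/T is constant: V₂ = V₁; T₂ = T₁·(P₂/P₁) = 186.3 K.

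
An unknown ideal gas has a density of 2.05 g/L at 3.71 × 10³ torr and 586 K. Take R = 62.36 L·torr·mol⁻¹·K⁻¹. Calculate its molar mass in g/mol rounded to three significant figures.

ρ = PM/(RT) ⇒ M = ρRT/P = (2.05 × 62.36 × 586.0) / 3.71e+03

M ≈ 20.2 g/mol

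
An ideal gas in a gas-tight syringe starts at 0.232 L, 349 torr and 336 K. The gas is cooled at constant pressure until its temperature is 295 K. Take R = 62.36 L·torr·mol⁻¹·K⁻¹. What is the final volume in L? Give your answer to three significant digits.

V₂ ≈ 0.204 L

P constant ⇒ V ∝ T: P₂ = P₁; V₂ = V₁·(T₂/T₁) = 0.2037 L.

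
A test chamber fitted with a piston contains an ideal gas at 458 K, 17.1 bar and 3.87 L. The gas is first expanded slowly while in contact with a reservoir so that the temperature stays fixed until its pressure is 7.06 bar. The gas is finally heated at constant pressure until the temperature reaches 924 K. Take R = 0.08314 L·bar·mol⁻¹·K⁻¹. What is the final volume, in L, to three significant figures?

V₃ ≈ 18.9 L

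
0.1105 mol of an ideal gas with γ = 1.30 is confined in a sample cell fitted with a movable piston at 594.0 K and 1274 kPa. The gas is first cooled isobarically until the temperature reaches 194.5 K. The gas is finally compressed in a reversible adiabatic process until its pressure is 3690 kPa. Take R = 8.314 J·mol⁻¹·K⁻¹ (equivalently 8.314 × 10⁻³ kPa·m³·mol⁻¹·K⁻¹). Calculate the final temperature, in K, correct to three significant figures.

From PV = nRT: V₁ = nRT₁/P₁ = 0.0004283 m³.
P constant ⇒ V ∝ T: P₂ = P₁; V₂ = V₁·(T₂/T₁) = 0.0001403 m³.
Adiabatic (γ = 1.30), T V^(γ−1) and P V^γ constant: T₃ = T₂·(P₃/P₂)^((γ−1)/γ) = 248.6 K; V₃ = V₂·(P₂/P₃)^(1/γ) = 6.189e-05 m³.

T₃ ≈ 249 K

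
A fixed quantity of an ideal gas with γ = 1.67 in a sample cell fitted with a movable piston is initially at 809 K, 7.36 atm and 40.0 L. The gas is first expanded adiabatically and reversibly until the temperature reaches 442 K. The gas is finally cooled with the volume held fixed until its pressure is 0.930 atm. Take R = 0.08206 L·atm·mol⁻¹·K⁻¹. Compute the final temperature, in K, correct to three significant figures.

T₃ ≈ 252 K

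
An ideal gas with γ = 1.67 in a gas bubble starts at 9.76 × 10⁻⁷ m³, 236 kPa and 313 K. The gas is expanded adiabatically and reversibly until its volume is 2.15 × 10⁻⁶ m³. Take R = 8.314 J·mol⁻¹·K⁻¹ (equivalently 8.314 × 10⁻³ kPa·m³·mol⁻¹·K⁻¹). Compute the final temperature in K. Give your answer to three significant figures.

Reversible adiabatic, γ = 1.67: T₂ = T₁·(V₁/V₂)^(γ−1) = 184.4 K; P₂ = P₁·(V₁/V₂)^γ = 63.11 kPa.

T₂ ≈ 184 K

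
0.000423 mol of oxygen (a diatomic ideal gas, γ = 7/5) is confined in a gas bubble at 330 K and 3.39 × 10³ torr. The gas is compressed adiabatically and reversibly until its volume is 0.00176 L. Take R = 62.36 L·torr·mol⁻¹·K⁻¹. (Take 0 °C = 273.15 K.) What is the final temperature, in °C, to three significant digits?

From PV = nRT: V₁ = nRT₁/P₁ = 0.002568 L.
Adiabatic (γ = 7/5), T V^(γ−1) and P V^γ constant: T₂ = T₁·(V₁/V₂)^(γ−1) = 383.8 K; P₂ = P₁·(V₁/V₂)^γ = 5753 torr.

T₂ ≈ 111 °C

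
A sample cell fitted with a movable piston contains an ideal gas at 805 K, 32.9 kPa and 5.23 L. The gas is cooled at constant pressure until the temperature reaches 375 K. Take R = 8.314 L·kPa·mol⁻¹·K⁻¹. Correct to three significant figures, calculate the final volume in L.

V₂ ≈ 2.44 L

P constant ⇒ V ∝ T: P₂ = P₁; V₂ = V₁·(T₂/T₁) = 2.436 L.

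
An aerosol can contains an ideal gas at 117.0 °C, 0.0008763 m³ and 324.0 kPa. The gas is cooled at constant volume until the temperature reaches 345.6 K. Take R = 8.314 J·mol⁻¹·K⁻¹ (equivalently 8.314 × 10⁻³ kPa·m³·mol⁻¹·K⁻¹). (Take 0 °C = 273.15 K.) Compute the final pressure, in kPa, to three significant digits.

Convert: T₁ = 390.1 K.
V constant ⇒ P ∝ T: V₂ = V₁; P₂ = P₁·(T₂/T₁) = 287.0 kPa.

P₂ ≈ 287 kPa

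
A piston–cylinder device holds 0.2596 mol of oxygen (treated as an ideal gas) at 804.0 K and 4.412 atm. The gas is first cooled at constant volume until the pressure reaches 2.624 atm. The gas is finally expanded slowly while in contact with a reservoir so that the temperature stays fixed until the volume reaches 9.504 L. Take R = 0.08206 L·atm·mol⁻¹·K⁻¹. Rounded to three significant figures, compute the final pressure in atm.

P₃ ≈ 1.07 atm

From PV = nRT: V₁ = nRT₁/P₁ = 3.882 L.
V constant ⇒ P ∝ T: V₂ = V₁; T₂ = T₁·(P₂/P₁) = 478.2 K.
Isothermal, so P V is constant: T₃ = T₂; P₃ = P₂·(V₂/V₃) = 1.072 atm.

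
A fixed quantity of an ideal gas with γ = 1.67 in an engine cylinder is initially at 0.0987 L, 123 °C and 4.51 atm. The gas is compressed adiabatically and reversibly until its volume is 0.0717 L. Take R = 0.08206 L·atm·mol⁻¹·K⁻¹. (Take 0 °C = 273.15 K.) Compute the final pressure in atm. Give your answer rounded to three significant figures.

P₂ ≈ 7.69 atm

Convert: T₁ = 396.1 K.
Reversible adiabatic, γ = 1.67: T₂ = T₁·(V₁/V₂)^(γ−1) = 490.7 K; P₂ = P₁·(V₁/V₂)^γ = 7.691 atm.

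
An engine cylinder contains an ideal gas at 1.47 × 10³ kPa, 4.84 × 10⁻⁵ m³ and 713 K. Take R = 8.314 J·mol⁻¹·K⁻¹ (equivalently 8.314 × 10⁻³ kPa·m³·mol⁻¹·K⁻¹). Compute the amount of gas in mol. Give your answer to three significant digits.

PV = nRT ⇒ n = PV/(RT) = (1.47e+03 × 4.84e-05) / (8.314 × 10⁻³ × 713)

n ≈ 0.0120 mol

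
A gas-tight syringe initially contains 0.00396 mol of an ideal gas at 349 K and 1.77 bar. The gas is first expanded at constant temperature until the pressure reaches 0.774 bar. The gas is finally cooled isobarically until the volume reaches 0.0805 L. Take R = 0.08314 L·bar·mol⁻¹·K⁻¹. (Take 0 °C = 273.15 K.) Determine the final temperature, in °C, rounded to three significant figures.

T₃ ≈ -83.9 °C

From PV = nRT: V₁ = nRT₁/P₁ = 0.06492 L.
T constant ⇒ Boyle's law P V = const: T₂ = T₁; V₂ = V₁·(P₁/P₂) = 0.1485 L.
Isobaric, so V/T is constant: P₃ = P₂; T₃ = T₂·(V₃/V₂) = 189.2 K.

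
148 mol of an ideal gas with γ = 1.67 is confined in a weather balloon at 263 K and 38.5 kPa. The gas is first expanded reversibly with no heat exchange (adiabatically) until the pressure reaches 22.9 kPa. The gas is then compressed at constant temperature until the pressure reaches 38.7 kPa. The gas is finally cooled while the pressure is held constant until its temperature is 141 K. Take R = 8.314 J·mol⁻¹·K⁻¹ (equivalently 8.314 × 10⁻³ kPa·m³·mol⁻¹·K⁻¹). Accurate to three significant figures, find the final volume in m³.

From PV = nRT: V₁ = nRT₁/P₁ = 8.406 m³.
Adiabatic (γ = 1.67), T V^(γ−1) and P V^γ constant: T₂ = T₁·(P₂/P₁)^((γ−1)/γ) = 213.5 K; V₂ = V₁·(P₁/P₂)^(1/γ) = 11.47 m³.
T constant ⇒ Boyle's law P V = const: T₃ = T₂; V₃ = V₂·(P₂/P₃) = 6.789 m³.
Isobaric, so V/T is constant: P₄ = P₃; V₄ = V₃·(T₄/T₃) = 4.483 m³.

V₄ ≈ 4.48 m³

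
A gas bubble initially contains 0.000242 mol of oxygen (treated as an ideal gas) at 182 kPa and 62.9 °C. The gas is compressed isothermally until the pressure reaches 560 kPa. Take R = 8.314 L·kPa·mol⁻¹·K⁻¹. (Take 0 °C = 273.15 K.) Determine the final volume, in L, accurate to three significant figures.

V₂ ≈ 0.00121 L

Convert: T₁ = 336.0 K.
From PV = nRT: V₁ = nRT₁/P₁ = 0.003715 L.
T constant ⇒ Boyle's law P V = const: T₂ = T₁; V₂ = V₁·(P₁/P₂) = 0.001207 L.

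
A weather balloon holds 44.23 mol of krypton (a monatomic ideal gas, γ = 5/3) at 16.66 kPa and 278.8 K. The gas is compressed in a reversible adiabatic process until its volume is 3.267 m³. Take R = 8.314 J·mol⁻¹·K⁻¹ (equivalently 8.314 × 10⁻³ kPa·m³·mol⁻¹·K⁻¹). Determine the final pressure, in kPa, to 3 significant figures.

From PV = nRT: V₁ = nRT₁/P₁ = 6.154 m³.
Reversible adiabatic, γ = 5/3: T₂ = T₁·(V₁/V₂)^(γ−1) = 425.2 K; P₂ = P₁·(V₁/V₂)^γ = 47.86 kPa.

P₂ ≈ 47.9 kPa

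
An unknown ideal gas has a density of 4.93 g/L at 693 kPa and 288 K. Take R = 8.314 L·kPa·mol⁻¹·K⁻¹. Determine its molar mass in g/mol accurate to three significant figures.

ρ = PM/(RT) ⇒ M = ρRT/P = (4.93 × 8.314 × 288.0) / 693

M ≈ 17.0 g/mol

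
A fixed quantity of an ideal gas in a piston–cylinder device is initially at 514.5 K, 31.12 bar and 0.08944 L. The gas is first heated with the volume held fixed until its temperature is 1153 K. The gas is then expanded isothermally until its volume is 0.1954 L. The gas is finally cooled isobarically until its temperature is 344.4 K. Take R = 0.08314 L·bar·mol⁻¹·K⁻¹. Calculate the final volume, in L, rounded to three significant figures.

V constant ⇒ P ∝ T: V₂ = V₁; P₂ = P₁·(T₂/T₁) = 69.74 bar.
T constant ⇒ Boyle's law P V = const: T₃ = T₂; P₃ = P₂·(V₂/V₃) = 31.92 bar.
Isobaric, so V/T is constant: P₄ = P₃; V₄ = V₃·(T₄/T₃) = 0.05837 L.

V₄ ≈ 0.0584 L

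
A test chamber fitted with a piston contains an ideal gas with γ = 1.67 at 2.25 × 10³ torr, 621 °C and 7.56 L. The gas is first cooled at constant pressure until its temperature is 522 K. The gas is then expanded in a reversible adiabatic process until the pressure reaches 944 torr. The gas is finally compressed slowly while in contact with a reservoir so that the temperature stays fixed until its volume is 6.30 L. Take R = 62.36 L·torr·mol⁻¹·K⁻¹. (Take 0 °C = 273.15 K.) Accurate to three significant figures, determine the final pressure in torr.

Convert: T₁ = 894.1 K.
P constant ⇒ V ∝ T: P₂ = P₁; V₂ = V₁·(T₂/T₁) = 4.413 L.
Adiabatic (γ = 1.67), T V^(γ−1) and P V^γ constant: T₃ = T₂·(P₃/P₂)^((γ−1)/γ) = 368.4 K; V₃ = V₂·(P₂/P₃)^(1/γ) = 7.424 L.
T constant ⇒ Boyle's law P V = const: T₄ = T₃; P₄ = P₃·(V₃/V₄) = 1112 torr.

P₄ ≈ 1.11e+03 torr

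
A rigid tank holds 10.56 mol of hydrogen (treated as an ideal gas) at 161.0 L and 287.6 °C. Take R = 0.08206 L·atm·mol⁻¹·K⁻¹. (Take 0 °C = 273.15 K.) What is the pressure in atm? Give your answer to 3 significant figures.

Convert: T = 560.75 K.
PV = nRT ⇒ P = nRT/V = (10.56 × 0.08206 × 560.75) / 161.0

P ≈ 3.02 atm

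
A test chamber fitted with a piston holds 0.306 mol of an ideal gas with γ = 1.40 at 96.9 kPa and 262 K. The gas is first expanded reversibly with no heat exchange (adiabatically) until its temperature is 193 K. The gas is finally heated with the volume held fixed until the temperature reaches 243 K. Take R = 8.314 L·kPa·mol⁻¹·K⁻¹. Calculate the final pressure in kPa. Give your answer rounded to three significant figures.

P₃ ≈ 41.9 kPa

From PV = nRT: V₁ = nRT₁/P₁ = 6.879 L.
Reversible adiabatic, γ = 1.40: P₂ = P₁·(T₂/T₁)^(γ/(γ−1)) = 33.24 kPa; V₂ = V₁·(T₁/T₂)^(1/(γ−1)) = 14.77 L.
Isochoric, so P/T is constant: V₃ = V₂; P₃ = P₂·(T₃/T₂) = 41.86 kPa.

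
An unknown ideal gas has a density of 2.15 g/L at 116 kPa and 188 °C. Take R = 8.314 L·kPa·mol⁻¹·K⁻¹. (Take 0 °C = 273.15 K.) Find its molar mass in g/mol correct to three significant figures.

ρ = PM/(RT) ⇒ M = ρRT/P = (2.15 × 8.314 × 461.1) / 116

M ≈ 71.1 g/mol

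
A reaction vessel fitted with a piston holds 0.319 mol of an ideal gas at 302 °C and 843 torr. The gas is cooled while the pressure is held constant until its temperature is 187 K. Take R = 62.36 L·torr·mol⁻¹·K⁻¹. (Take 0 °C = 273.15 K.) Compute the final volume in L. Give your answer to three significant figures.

V₂ ≈ 4.41 L

Convert: T₁ = 575.1 K.
From PV = nRT: V₁ = nRT₁/P₁ = 13.57 L.
Isobaric, so V/T is constant: P₂ = P₁; V₂ = V₁·(T₂/T₁) = 4.413 L.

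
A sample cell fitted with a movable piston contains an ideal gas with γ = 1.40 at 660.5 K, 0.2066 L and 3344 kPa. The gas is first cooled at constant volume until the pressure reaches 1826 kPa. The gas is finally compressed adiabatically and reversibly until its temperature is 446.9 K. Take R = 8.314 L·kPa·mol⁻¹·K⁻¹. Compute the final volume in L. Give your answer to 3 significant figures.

Isochoric, so P/T is constant: V₂ = V₁; T₂ = T₁·(P₂/P₁) = 360.7 K.
Adiabatic (γ = 1.40), T V^(γ−1) and P V^γ constant: P₃ = P₂·(T₃/T₂)^(γ/(γ−1)) = 3867 kPa; V₃ = V₂·(T₂/T₃)^(1/(γ−1)) = 0.1209 L.

V₃ ≈ 0.121 L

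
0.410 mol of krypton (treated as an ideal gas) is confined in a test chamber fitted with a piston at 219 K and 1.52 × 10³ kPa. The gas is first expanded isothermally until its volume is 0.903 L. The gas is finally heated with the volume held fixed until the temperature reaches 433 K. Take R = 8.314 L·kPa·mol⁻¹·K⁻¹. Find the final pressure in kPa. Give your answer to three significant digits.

P₃ ≈ 1.63e+03 kPa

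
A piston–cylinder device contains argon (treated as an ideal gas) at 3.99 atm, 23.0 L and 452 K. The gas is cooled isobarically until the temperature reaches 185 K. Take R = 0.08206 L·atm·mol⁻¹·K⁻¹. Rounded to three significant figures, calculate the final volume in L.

Isobaric, so V/T is constant: P₂ = P₁; V₂ = V₁·(T₂/T₁) = 9.414 L.

V₂ ≈ 9.41 L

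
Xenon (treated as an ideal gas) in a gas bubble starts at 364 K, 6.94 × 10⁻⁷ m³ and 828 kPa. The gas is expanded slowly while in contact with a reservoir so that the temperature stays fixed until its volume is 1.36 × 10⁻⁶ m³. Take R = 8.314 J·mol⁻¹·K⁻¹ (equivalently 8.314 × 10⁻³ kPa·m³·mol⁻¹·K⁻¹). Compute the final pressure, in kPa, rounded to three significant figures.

P₂ ≈ 423 kPa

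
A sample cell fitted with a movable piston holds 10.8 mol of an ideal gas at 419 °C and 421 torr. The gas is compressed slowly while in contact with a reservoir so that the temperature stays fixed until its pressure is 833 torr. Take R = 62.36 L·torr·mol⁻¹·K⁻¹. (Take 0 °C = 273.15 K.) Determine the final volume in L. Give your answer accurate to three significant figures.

V₂ ≈ 560 L

Convert: T₁ = 692.1 K.
From PV = nRT: V₁ = nRT₁/P₁ = 1107 L.
T constant ⇒ Boyle's law P V = const: T₂ = T₁; V₂ = V₁·(P₁/P₂) = 559.6 L.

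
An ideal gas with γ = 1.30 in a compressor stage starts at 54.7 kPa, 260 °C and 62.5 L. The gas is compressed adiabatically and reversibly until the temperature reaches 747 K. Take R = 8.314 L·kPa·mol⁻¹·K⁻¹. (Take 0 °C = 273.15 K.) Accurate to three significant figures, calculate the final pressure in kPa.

P₂ ≈ 236 kPa

Convert: T₁ = 533.1 K.
Adiabatic (γ = 1.30), T V^(γ−1) and P V^γ constant: P₂ = P₁·(T₂/T₁)^(γ/(γ−1)) = 235.9 kPa; V₂ = V₁·(T₁/T₂)^(1/(γ−1)) = 20.31 L.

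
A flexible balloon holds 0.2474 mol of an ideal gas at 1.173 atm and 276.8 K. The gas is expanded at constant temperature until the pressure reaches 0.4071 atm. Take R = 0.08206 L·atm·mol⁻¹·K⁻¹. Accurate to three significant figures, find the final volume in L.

V₂ ≈ 13.8 L

From PV = nRT: V₁ = nRT₁/P₁ = 4.791 L.
Isothermal, so P V is constant: T₂ = T₁; V₂ = V₁·(P₁/P₂) = 13.80 L.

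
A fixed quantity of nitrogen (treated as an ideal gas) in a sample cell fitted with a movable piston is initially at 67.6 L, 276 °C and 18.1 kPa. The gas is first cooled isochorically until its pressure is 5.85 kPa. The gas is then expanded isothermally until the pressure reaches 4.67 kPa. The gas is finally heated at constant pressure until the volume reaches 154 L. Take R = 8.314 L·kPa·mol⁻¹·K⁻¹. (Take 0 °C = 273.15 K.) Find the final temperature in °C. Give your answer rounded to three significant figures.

Convert: T₁ = 549.1 K.
Isochoric, so P/T is constant: V₂ = V₁; T₂ = T₁·(P₂/P₁) = 177.5 K.
Isothermal, so P V is constant: T₃ = T₂; V₃ = V₂·(P₂/P₃) = 84.68 L.
P constant ⇒ V ∝ T: P₄ = P₃; T₄ = T₃·(V₄/V₃) = 322.8 K.

T₄ ≈ 49.6 °C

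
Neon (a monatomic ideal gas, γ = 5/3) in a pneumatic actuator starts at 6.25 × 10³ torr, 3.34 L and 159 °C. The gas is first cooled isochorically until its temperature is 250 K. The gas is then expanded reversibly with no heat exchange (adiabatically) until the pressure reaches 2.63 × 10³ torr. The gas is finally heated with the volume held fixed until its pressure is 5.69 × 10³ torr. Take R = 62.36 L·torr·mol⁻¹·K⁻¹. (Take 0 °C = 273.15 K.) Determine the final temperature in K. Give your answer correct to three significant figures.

T₄ ≈ 476 K

Convert: T₁ = 432.1 K.
V constant ⇒ P ∝ T: V₂ = V₁; P₂ = P₁·(T₂/T₁) = 3616 torr.
Adiabatic (γ = 5/3), T V^(γ−1) and P V^γ constant: T₃ = T₂·(P₃/P₂)^((γ−1)/γ) = 220.1 K; V₃ = V₂·(P₂/P₃)^(1/γ) = 4.043 L.
V constant ⇒ P ∝ T: V₄ = V₃; T₄ = T₃·(P₄/P₃) = 476.2 K.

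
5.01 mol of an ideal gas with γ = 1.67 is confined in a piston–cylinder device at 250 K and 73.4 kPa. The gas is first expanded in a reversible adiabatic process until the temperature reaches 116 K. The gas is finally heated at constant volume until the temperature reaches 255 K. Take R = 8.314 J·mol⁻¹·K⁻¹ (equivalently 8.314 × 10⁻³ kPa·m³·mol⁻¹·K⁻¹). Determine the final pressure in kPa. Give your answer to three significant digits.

P₃ ≈ 23.8 kPa

From PV = nRT: V₁ = nRT₁/P₁ = 0.1419 m³.
Adiabatic (γ = 1.67), T V^(γ−1) and P V^γ constant: P₂ = P₁·(T₂/T₁)^(γ/(γ−1)) = 10.83 kPa; V₂ = V₁·(T₁/T₂)^(1/(γ−1)) = 0.4463 m³.
V constant ⇒ P ∝ T: V₃ = V₂; P₃ = P₂·(T₃/T₂) = 23.80 kPa.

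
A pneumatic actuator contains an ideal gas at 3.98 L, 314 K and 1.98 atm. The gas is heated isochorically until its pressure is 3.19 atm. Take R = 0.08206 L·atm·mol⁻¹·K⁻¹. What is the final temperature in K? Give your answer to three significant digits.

T₂ ≈ 506 K

Isochoric, so P/T is constant: V₂ = V₁; T₂ = T₁·(P₂/P₁) = 505.9 K.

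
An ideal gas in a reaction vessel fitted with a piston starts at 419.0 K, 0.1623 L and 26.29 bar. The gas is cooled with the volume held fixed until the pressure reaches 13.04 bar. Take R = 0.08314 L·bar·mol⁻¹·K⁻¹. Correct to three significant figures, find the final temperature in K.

T₂ ≈ 208 K

Isochoric, so P/T is constant: V₂ = V₁; T₂ = T₁·(P₂/P₁) = 207.8 K.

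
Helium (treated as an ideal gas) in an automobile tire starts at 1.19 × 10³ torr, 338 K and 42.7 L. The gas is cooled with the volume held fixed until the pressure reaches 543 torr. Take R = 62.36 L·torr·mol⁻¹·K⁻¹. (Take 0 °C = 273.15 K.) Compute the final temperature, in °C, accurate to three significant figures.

Isochoric, so P/T is constant: V₂ = V₁; T₂ = T₁·(P₂/P₁) = 154.2 K.

T₂ ≈ -119 °C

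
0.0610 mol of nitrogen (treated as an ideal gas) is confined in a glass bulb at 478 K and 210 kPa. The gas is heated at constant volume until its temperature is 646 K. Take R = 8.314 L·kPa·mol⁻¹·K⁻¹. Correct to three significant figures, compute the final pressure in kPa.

P₂ ≈ 284 kPa

From PV = nRT: V₁ = nRT₁/P₁ = 1.154 L.
Isochoric, so P/T is constant: V₂ = V₁; P₂ = P₁·(T₂/T₁) = 283.8 kPa.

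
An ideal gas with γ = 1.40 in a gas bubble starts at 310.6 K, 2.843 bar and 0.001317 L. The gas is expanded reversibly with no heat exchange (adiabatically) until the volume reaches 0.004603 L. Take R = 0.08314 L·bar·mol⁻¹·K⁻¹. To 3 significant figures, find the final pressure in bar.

P₂ ≈ 0.493 bar

Adiabatic (γ = 1.40), T V^(γ−1) and P V^γ constant: T₂ = T₁·(V₁/V₂)^(γ−1) = 188.3 K; P₂ = P₁·(V₁/V₂)^γ = 0.4931 bar.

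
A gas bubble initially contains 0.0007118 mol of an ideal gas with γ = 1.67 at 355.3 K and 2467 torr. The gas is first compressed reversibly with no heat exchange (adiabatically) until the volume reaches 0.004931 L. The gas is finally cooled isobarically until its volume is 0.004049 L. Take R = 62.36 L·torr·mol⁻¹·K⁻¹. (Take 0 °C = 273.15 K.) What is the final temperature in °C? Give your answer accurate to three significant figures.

T₃ ≈ 74.0 °C

From PV = nRT: V₁ = nRT₁/P₁ = 0.006393 L.
Adiabatic (γ = 1.67), T V^(γ−1) and P V^γ constant: T₂ = T₁·(V₁/V₂)^(γ−1) = 422.8 K; P₂ = P₁·(V₁/V₂)^γ = 3806 torr.
P constant ⇒ V ∝ T: P₃ = P₂; T₃ = T₂·(V₃/V₂) = 347.2 K.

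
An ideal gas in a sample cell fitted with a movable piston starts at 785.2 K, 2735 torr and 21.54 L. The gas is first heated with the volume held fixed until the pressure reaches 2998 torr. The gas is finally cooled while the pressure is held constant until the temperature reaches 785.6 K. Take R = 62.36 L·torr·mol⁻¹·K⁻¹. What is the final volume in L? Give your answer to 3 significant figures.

V₃ ≈ 19.7 L

V constant ⇒ P ∝ T: V₂ = V₁; T₂ = T₁·(P₂/P₁) = 860.7 K.
P constant ⇒ V ∝ T: P₃ = P₂; V₃ = V₂·(T₃/T₂) = 19.66 L.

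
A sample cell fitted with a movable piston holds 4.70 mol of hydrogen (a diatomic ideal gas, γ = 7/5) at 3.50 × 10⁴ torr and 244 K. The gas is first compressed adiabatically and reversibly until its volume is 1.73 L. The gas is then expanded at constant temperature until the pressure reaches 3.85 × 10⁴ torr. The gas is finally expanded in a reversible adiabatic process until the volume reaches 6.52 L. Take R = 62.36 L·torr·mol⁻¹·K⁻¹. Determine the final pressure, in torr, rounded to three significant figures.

From PV = nRT: V₁ = nRT₁/P₁ = 2.043 L.
Reversible adiabatic, γ = 7/5: T₂ = T₁·(V₁/V₂)^(γ−1) = 260.8 K; P₂ = P₁·(V₁/V₂)^γ = 4.418e+04 torr.
Isothermal, so P V is constant: T₃ = T₂; V₃ = V₂·(P₂/P₃) = 1.985 L.
Reversible adiabatic, γ = 7/5: T₄ = T₃·(V₃/V₄)^(γ−1) = 162.1 K; P₄ = P₃·(V₃/V₄)^γ = 7286 torr.

P₄ ≈ 7.29e+03 torr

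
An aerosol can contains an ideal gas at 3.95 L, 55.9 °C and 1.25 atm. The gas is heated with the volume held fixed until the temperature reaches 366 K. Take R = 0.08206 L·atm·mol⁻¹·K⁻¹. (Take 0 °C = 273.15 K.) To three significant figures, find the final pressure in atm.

Convert: T₁ = 329.0 K.
V constant ⇒ P ∝ T: V₂ = V₁; P₂ = P₁·(T₂/T₁) = 1.390 atm.

P₂ ≈ 1.39 atm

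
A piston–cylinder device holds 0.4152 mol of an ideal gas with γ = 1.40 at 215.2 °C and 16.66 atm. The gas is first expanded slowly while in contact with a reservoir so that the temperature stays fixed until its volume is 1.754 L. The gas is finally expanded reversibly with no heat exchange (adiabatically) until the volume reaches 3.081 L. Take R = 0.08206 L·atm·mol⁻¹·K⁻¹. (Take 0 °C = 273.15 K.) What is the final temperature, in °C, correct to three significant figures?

T₃ ≈ 117 °C

Convert: T₁ = 488.3 K.
From PV = nRT: V₁ = nRT₁/P₁ = 0.9987 L.
Isothermal, so P V is constant: T₂ = T₁; P₂ = P₁·(V₁/V₂) = 9.486 atm.
Adiabatic (γ = 1.40), T V^(γ−1) and P V^γ constant: T₃ = T₂·(V₂/V₃)^(γ−1) = 389.8 K; P₃ = P₂·(V₂/V₃)^γ = 4.311 atm.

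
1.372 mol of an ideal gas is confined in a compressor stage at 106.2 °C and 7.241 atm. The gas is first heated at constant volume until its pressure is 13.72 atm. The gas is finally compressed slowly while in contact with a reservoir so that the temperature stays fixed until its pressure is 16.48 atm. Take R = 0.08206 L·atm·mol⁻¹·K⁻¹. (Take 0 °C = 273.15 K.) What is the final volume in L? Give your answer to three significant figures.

Convert: T₁ = 379.3 K.
From PV = nRT: V₁ = nRT₁/P₁ = 5.898 L.
Isochoric, so P/T is constant: V₂ = V₁; T₂ = T₁·(P₂/P₁) = 718.8 K.
Isothermal, so P V is constant: T₃ = T₂; V₃ = V₂·(P₂/P₃) = 4.910 L.

V₃ ≈ 4.91 L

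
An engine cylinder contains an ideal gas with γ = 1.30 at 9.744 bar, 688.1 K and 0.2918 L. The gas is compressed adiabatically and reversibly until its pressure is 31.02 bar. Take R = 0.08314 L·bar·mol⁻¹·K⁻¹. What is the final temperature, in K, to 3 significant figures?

T₂ ≈ 899 K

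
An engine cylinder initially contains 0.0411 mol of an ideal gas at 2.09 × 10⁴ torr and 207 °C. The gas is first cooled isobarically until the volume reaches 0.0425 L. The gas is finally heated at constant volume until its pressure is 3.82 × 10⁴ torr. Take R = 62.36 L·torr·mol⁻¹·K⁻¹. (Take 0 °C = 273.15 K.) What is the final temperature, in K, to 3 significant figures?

T₃ ≈ 633 K

Convert: T₁ = 480.1 K.
From PV = nRT: V₁ = nRT₁/P₁ = 0.05888 L.
P constant ⇒ V ∝ T: P₂ = P₁; T₂ = T₁·(V₂/V₁) = 346.6 K.
V constant ⇒ P ∝ T: V₃ = V₂; T₃ = T₂·(P₃/P₂) = 633.4 K.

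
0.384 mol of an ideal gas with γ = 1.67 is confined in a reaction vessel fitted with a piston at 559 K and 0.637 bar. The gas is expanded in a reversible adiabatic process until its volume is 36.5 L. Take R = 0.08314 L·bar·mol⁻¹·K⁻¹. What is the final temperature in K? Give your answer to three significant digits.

T₂ ≈ 468 K

From PV = nRT: V₁ = nRT₁/P₁ = 28.02 L.
Adiabatic (γ = 1.67), T V^(γ−1) and P V^γ constant: T₂ = T₁·(V₁/V₂)^(γ−1) = 468.2 K; P₂ = P₁·(V₁/V₂)^γ = 0.4095 bar.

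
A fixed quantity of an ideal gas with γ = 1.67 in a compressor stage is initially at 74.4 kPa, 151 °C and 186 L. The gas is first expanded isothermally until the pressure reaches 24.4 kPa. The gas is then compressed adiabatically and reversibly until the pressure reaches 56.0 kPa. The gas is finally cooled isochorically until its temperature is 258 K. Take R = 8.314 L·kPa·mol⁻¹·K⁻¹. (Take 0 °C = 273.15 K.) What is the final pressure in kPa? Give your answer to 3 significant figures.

Convert: T₁ = 424.1 K.
T constant ⇒ Boyle's law P V = const: T₂ = T₁; V₂ = V₁·(P₁/P₂) = 567.1 L.
Reversible adiabatic, γ = 1.67: T₃ = T₂·(P₃/P₂)^((γ−1)/γ) = 591.9 K; V₃ = V₂·(P₂/P₃)^(1/γ) = 344.9 L.
V constant ⇒ P ∝ T: V₄ = V₃; P₄ = P₃·(T₄/T₃) = 24.41 kPa.

P₄ ≈ 24.4 kPa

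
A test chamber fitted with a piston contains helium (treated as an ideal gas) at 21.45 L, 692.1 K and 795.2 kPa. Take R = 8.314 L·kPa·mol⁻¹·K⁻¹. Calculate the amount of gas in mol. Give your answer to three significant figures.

PV = nRT ⇒ n = PV/(RT) = (795.2 × 21.45) / (8.314 × 692.1)

n ≈ 2.96 mol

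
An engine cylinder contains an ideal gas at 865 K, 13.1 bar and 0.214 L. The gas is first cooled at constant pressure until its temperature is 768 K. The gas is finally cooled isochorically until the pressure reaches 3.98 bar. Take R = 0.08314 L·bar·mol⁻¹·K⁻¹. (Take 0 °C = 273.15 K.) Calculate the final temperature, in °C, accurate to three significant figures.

T₃ ≈ -39.8 °C

Isobaric, so V/T is constant: P₂ = P₁; V₂ = V₁·(T₂/T₁) = 0.1900 L.
V constant ⇒ P ∝ T: V₃ = V₂; T₃ = T₂·(P₃/P₂) = 233.3 K.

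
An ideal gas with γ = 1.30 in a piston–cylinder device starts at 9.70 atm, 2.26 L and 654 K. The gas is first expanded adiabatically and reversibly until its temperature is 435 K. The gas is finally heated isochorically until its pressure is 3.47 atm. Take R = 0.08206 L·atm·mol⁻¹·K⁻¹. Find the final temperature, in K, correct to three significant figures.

T₃ ≈ 911 K

Reversible adiabatic, γ = 1.30: P₂ = P₁·(T₂/T₁)^(γ/(γ−1)) = 1.657 atm; V₂ = V₁·(T₁/T₂)^(1/(γ−1)) = 8.798 L.
Isochoric, so P/T is constant: V₃ = V₂; T₃ = T₂·(P₃/P₂) = 910.8 K.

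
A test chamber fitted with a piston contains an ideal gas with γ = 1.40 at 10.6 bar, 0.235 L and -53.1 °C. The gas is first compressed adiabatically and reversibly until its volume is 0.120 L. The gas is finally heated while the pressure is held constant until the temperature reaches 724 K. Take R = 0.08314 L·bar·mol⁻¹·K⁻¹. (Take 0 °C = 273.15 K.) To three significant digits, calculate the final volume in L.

Convert: T₁ = 220.0 K.
Adiabatic (γ = 1.40), T V^(γ−1) and P V^γ constant: T₂ = T₁·(V₁/V₂)^(γ−1) = 287.9 K; P₂ = P₁·(V₁/V₂)^γ = 27.16 bar.
P constant ⇒ V ∝ T: P₃ = P₂; V₃ = V₂·(T₃/T₂) = 0.3017 L.

V₃ ≈ 0.302 L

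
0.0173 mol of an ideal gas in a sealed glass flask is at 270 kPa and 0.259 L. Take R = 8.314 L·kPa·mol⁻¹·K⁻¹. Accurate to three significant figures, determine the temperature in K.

PV = nRT ⇒ T = PV/(nR) = (270 × 0.259) / (0.0173 × 8.314)

T ≈ 486 K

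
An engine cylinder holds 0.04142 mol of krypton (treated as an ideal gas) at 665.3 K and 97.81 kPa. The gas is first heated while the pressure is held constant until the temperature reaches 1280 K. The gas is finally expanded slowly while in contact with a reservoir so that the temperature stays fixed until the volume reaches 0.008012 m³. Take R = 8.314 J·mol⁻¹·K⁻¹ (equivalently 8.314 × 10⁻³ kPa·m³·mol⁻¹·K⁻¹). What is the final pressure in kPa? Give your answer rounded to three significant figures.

From PV = nRT: V₁ = nRT₁/P₁ = 0.002342 m³.
Isobaric, so V/T is constant: P₂ = P₁; V₂ = V₁·(T₂/T₁) = 0.004507 m³.
Isothermal, so P V is constant: T₃ = T₂; P₃ = P₂·(V₂/V₃) = 55.02 kPa.

P₃ ≈ 55.0 kPa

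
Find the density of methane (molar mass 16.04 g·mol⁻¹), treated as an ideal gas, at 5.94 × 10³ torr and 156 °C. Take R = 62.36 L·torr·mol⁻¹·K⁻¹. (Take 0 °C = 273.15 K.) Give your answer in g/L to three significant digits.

ρ ≈ 3.56 g/L

ρ = PM/(RT) = (5.94e+03 × 16.04) / (62.36 × 429.1)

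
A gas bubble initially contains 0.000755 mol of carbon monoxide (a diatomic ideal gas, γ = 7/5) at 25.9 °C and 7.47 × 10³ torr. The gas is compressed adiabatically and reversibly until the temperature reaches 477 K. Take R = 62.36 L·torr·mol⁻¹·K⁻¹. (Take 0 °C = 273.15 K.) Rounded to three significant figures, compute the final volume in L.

V₂ ≈ 0.000587 L

Convert: T₁ = 299.0 K.
From PV = nRT: V₁ = nRT₁/P₁ = 0.001885 L.
Reversible adiabatic, γ = 7/5: P₂ = P₁·(T₂/T₁)^(γ/(γ−1)) = 3.829e+04 torr; V₂ = V₁·(T₁/T₂)^(1/(γ−1)) = 0.0005866 L.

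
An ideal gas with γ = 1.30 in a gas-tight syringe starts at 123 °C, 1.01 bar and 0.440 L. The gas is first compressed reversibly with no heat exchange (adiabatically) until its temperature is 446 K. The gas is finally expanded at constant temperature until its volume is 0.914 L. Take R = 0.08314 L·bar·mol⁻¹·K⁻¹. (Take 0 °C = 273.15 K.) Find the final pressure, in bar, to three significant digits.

P₃ ≈ 0.547 bar

Convert: T₁ = 396.1 K.
Adiabatic (γ = 1.30), T V^(γ−1) and P V^γ constant: P₂ = P₁·(T₂/T₁)^(γ/(γ−1)) = 1.688 bar; V₂ = V₁·(T₁/T₂)^(1/(γ−1)) = 0.2964 L.
T constant ⇒ Boyle's law P V = const: T₃ = T₂; P₃ = P₂·(V₂/V₃) = 0.5474 bar.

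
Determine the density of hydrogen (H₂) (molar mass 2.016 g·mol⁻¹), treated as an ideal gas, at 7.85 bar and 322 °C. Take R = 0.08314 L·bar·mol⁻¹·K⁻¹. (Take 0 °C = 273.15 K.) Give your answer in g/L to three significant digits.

ρ ≈ 0.320 g/L

ρ = PM/(RT) = (7.85 × 2.016) / (0.08314 × 595.1)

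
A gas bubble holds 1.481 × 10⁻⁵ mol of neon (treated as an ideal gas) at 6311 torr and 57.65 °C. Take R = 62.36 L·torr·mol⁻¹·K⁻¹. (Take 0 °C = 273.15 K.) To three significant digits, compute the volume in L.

Convert: T = 330.80 K.
PV = nRT ⇒ V = nRT/P = (1.481e-05 × 62.36 × 330.80) / 6311

V ≈ 4.84e-05 L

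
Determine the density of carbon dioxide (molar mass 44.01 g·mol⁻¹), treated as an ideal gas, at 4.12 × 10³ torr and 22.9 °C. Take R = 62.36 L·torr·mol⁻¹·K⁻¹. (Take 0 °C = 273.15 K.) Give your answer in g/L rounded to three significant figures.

ρ = PM/(RT) = (4.12e+03 × 44.01) / (62.36 × 296.0)

ρ ≈ 9.82 g/L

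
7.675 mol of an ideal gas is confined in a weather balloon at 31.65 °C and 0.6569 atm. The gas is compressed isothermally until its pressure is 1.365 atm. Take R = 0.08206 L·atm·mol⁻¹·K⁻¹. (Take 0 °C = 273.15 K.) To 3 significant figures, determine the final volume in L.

Convert: T₁ = 304.8 K.
From PV = nRT: V₁ = nRT₁/P₁ = 292.2 L.
Isothermal, so P V is constant: T₂ = T₁; V₂ = V₁·(P₁/P₂) = 140.6 L.

V₂ ≈ 141 L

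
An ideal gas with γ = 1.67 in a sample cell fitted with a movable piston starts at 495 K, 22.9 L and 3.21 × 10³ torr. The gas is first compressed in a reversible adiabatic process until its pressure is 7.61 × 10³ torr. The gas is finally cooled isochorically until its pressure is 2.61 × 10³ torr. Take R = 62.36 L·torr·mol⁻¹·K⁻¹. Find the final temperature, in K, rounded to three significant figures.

T₃ ≈ 240 K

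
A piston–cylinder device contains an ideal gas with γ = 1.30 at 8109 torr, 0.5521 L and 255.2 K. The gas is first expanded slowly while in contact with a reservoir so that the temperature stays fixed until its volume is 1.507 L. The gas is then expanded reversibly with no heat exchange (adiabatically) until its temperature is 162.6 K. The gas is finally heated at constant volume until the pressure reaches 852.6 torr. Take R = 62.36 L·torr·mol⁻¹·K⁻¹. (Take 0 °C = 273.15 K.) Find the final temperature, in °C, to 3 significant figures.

T₄ ≈ 55.9 °C

Isothermal, so P V is constant: T₂ = T₁; P₂ = P₁·(V₁/V₂) = 2971 torr.
Reversible adiabatic, γ = 1.30: P₃ = P₂·(T₃/T₂)^(γ/(γ−1)) = 421.3 torr; V₃ = V₂·(T₂/T₃)^(1/(γ−1)) = 6.771 L.
V constant ⇒ P ∝ T: V₄ = V₃; T₄ = T₃·(P₄/P₃) = 329.1 K.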